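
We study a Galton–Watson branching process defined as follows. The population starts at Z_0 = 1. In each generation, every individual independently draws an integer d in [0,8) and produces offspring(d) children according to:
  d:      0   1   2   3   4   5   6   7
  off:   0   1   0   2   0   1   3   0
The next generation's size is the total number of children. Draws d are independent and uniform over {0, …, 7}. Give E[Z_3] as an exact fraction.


Outcome values over d=0..7: [0, 1, 0, 2, 0, 1, 3, 0]
Σy = 7, Σy² = 15, M = 8
μ = 7/8 = 7/8,  σ² = 15/8 − (7/8)² = 71/64
E[Z_0] = 1
E[Z_1] = 7/8·E[Z_0] = 7/8
E[Z_2] = 7/8·E[Z_1] = 49/64
E[Z_3] = 7/8·E[Z_2] = 343/512

343/512


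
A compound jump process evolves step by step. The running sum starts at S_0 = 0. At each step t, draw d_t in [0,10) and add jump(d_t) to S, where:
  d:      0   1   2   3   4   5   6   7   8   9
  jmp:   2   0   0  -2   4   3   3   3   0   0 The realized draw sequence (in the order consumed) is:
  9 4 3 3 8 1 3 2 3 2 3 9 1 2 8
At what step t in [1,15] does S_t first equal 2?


3

t=0: S=0, d=9, jump=0, S_1=0
t=1: S=0, d=4, jump=4, S_2=4
t=2: S=4, d=3, jump=-2, S_3=2
t=3: S=2, d=3, jump=-2, S_4=0
t=4: S=0, d=8, jump=0, S_5=0
t=5: S=0, d=1, jump=0, S_6=0
t=6: S=0, d=3, jump=-2, S_7=-2
t=7: S=-2, d=2, jump=0, S_8=-2
t=8: S=-2, d=3, jump=-2, S_9=-4
t=9: S=-4, d=2, jump=0, S_10=-4
t=10: S=-4, d=3, jump=-2, S_11=-6
t=11: S=-6, d=9, jump=0, S_12=-6
t=12: S=-6, d=1, jump=0, S_13=-6
t=13: S=-6, d=2, jump=0, S_14=-6
t=14: S=-6, d=8, jump=0, S_15=-6


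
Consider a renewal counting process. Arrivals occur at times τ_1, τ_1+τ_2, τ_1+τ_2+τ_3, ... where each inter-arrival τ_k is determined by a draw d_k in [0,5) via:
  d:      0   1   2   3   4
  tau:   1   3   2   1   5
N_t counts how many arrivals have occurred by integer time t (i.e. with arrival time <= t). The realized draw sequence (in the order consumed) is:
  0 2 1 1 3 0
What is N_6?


3

draw d_1=0: τ_1=1, arrival time A_1=1
draw d_2=2: τ_2=2, arrival time A_2=3
draw d_3=1: τ_3=3, arrival time A_3=6
draw d_4=1: τ_4=3, arrival time A_4=9
draw d_5=3: τ_5=1, arrival time A_5=10
draw d_6=0: τ_6=1, arrival time A_6=11
N_t over t=0..6: 0:0 1:1 2:1 3:2 4:2 5:2 6:3


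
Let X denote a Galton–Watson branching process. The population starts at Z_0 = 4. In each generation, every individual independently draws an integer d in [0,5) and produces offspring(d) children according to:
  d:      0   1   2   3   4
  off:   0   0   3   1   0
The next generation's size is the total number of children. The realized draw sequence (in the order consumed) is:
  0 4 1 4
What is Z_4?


0

gen 0: Z_0=4, draws=[0, 4, 1, 4], offspring=[0, 0, 0, 0], Z_1=0
gen 1: Z_1=0, draws=[], offspring=[], Z_2=0
gen 2: Z_2=0, draws=[], offspring=[], Z_3=0
gen 3: Z_3=0, draws=[], offspring=[], Z_4=0


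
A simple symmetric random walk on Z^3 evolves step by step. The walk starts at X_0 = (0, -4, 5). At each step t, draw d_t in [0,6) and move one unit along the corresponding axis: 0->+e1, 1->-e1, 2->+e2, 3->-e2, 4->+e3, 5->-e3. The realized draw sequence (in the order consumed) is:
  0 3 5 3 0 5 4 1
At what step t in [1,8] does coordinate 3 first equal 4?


t=0: X=(0, -4, 5), d=0 → +e1, X_1=(1, -4, 5)
t=1: X=(1, -4, 5), d=3 → -e2, X_2=(1, -5, 5)
t=2: X=(1, -5, 5), d=5 → -e3, X_3=(1, -5, 4)
t=3: X=(1, -5, 4), d=3 → -e2, X_4=(1, -6, 4)
t=4: X=(1, -6, 4), d=0 → +e1, X_5=(2, -6, 4)
t=5: X=(2, -6, 4), d=5 → -e3, X_6=(2, -6, 3)
t=6: X=(2, -6, 3), d=4 → +e3, X_7=(2, -6, 4)
t=7: X=(2, -6, 4), d=1 → -e1, X_8=(1, -6, 4)

3


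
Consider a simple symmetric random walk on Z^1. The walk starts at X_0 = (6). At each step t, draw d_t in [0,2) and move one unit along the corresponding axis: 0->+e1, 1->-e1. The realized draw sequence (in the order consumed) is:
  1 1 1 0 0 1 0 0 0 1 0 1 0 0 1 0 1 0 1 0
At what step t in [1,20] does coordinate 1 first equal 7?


9

t=0: X=(6), d=1 → -e1, X_1=(5)
t=1: X=(5), d=1 → -e1, X_2=(4)
t=2: X=(4), d=1 → -e1, X_3=(3)
t=3: X=(3), d=0 → +e1, X_4=(4)
t=4: X=(4), d=0 → +e1, X_5=(5)
t=5: X=(5), d=1 → -e1, X_6=(4)
t=6: X=(4), d=0 → +e1, X_7=(5)
t=7: X=(5), d=0 → +e1, X_8=(6)
t=8: X=(6), d=0 → +e1, X_9=(7)
t=9: X=(7), d=1 → -e1, X_10=(6)
t=10: X=(6), d=0 → +e1, X_11=(7)
t=11: X=(7), d=1 → -e1, X_12=(6)
t=12: X=(6), d=0 → +e1, X_13=(7)
t=13: X=(7), d=0 → +e1, X_14=(8)
t=14: X=(8), d=1 → -e1, X_15=(7)
t=15: X=(7), d=0 → +e1, X_16=(8)
t=16: X=(8), d=1 → -e1, X_17=(7)
t=17: X=(7), d=0 → +e1, X_18=(8)
t=18: X=(8), d=1 → -e1, X_19=(7)
t=19: X=(7), d=0 → +e1, X_20=(8)


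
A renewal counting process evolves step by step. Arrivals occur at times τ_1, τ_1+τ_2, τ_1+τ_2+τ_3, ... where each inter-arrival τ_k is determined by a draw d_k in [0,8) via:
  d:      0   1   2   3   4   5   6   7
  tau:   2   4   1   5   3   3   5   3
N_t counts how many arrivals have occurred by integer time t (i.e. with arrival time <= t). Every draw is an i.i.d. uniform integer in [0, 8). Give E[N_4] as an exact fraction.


3745/4096

Inter-arrival values over d=0..7: [2, 4, 1, 5, 3, 3, 5, 3]
Each d has probability 1/8, so the pmf of τ is: f(1) = 1/8, f(2) = 1/8, f(3) = 3/8, f(4) = 1/8, f(5) = 1/4
Renewal equation for m(n) = E[N_n]: condition on τ_1 = k (if k <= n, one arrival plus a fresh copy on the remaining n−k steps): m(n) = F(n) + Σ_{k<=n} f(k)·m(n−k), where F(n) = P(τ <= n) and m(0) = 0
m(1) = F(1) = 1/8
m(2) = F(2) + f(1)·m(1) = 1/4 + 1/8·1/8 = 17/64
m(3) = F(3) + f(1)·m(2) + f(2)·m(1) = 5/8 + 1/8·17/64 + 1/8·1/8 = 345/512
m(4) = F(4) + f(1)·m(3) + f(2)·m(2) + f(3)·m(1) = 3/4 + 1/8·345/512 + 1/8·17/64 + 3/8·1/8 = 3745/4096
E[N_4] = m(4) = 3745/4096


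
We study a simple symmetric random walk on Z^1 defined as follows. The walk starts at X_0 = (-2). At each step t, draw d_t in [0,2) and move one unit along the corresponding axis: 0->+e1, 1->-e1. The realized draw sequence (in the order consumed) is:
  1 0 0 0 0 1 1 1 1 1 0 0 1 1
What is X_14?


(-4)

t=0: X=(-2), d=1 → -e1, X_1=(-3)
t=1: X=(-3), d=0 → +e1, X_2=(-2)
t=2: X=(-2), d=0 → +e1, X_3=(-1)
t=3: X=(-1), d=0 → +e1, X_4=(0)
t=4: X=(0), d=0 → +e1, X_5=(1)
t=5: X=(1), d=1 → -e1, X_6=(0)
t=6: X=(0), d=1 → -e1, X_7=(-1)
t=7: X=(-1), d=1 → -e1, X_8=(-2)
t=8: X=(-2), d=1 → -e1, X_9=(-3)
t=9: X=(-3), d=1 → -e1, X_10=(-4)
t=10: X=(-4), d=0 → +e1, X_11=(-3)
t=11: X=(-3), d=0 → +e1, X_12=(-2)
t=12: X=(-2), d=1 → -e1, X_13=(-3)
t=13: X=(-3), d=1 → -e1, X_14=(-4)


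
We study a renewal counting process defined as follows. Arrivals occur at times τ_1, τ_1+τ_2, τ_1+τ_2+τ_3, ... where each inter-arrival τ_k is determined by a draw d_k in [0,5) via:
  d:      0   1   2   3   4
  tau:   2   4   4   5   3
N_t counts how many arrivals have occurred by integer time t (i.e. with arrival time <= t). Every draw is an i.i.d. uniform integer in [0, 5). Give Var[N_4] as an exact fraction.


134/625

Inter-arrival values over d=0..4: [2, 4, 4, 5, 3]
Each d has probability 1/5, so the pmf of τ is: f(2) = 1/5, f(3) = 1/5, f(4) = 2/5, f(5) = 1/5
Let p_n(j) = P(N_n = j), with p_0 = [1]. Condition on τ_1: p_n(0) = P(τ > n), and for j >= 1, p_n(j) = Σ_{k<=n} f(k)·p_{n−k}(j−1)
p_1 = [1]  (j = 0)
p_2 = [4/5, 1/5]  (j = 0..1)
p_3 = [3/5, 2/5]  (j = 0..1)
p_4 = [1/5, 19/25, 1/25]  (j = 0..2)
E[N_4] = Σ j·p_4(j) = 21/25;  E[N_4²] = Σ j²·p_4(j) = 23/25
Var[N_4] = 23/25 − (21/25)² = 134/625


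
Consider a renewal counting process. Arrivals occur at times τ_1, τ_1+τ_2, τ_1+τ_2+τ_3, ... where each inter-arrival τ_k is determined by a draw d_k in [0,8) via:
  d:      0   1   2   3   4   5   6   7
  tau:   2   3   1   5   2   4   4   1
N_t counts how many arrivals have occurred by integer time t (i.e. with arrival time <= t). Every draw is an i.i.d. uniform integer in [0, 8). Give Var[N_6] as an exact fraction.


12119983/16777216

Inter-arrival values over d=0..7: [2, 3, 1, 5, 2, 4, 4, 1]
Each d has probability 1/8, so the pmf of τ is: f(1) = 1/4, f(2) = 1/4, f(3) = 1/8, f(4) = 1/4, f(5) = 1/8
Let p_n(j) = P(N_n = j), with p_0 = [1]. Condition on τ_1: p_n(0) = P(τ > n), and for j >= 1, p_n(j) = Σ_{k<=n} f(k)·p_{n−k}(j−1)
p_1 = [3/4, 1/4]  (j = 0..1)
p_2 = [1/2, 7/16, 1/16]  (j = 0..2)
p_3 = [3/8, 7/16, 11/64, 1/64]  (j = 0..3)
p_4 = [1/8, 9/16, 1/4, 15/256, 1/256]  (j = 0..4)
p_5 = [0, 1/2, 47/128, 29/256, 19/1024, 1/1024]  (j = 0..5)
p_6 = [0, 19/64, 59/128, 49/256, 23/512, 23/4096, 1/4096]  (j = 0..6)
E[N_6] = Σ j·p_6(j) = 8201/4096;  E[N_6²] = Σ j²·p_6(j) = 19379/4096
Var[N_6] = 19379/4096 − (8201/4096)² = 12119983/16777216


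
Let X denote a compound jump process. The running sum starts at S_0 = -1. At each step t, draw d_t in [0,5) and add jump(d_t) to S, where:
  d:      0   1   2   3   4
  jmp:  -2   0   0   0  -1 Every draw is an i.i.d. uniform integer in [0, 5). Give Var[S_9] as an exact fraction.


Outcome values over d=0..4: [-2, 0, 0, 0, -1]
Σy = -3, Σy² = 5, M = 5
μ = -3/5 = -3/5,  σ² = 5/5 − (-3/5)² = 16/25
Independent increments: Var[S_9] = 9·σ² = 9·(16/25) = 144/25

144/25


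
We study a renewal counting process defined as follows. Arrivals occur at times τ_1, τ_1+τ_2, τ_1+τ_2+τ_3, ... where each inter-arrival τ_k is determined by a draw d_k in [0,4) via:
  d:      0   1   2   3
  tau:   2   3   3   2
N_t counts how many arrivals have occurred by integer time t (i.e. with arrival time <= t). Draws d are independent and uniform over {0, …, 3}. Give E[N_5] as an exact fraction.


7/4

Inter-arrival values over d=0..3: [2, 3, 3, 2]
Each d has probability 1/4, so the pmf of τ is: f(2) = 1/2, f(3) = 1/2
Renewal equation for m(n) = E[N_n]: condition on τ_1 = k (if k <= n, one arrival plus a fresh copy on the remaining n−k steps): m(n) = F(n) + Σ_{k<=n} f(k)·m(n−k), where F(n) = P(τ <= n) and m(0) = 0
m(1) = F(1) = 0
m(2) = F(2) = 1/2
m(3) = F(3) = 1
m(4) = F(4) + f(2)·m(2) = 1 + 1/2·1/2 = 5/4
m(5) = F(5) + f(2)·m(3) + f(3)·m(2) = 1 + 1/2·1 + 1/2·1/2 = 7/4
E[N_5] = m(5) = 7/4


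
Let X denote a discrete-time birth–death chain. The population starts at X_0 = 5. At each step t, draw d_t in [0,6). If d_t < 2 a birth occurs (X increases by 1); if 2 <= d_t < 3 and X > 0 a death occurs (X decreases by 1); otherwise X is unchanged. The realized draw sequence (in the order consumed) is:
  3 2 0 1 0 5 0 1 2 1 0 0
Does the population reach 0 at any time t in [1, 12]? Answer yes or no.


no

t=0: X=5, d=3 → hold, X_1=5
t=1: X=5, d=2 → death, X_2=4
t=2: X=4, d=0 → birth, X_3=5
t=3: X=5, d=1 → birth, X_4=6
t=4: X=6, d=0 → birth, X_5=7
t=5: X=7, d=5 → hold, X_6=7
t=6: X=7, d=0 → birth, X_7=8
t=7: X=8, d=1 → birth, X_8=9
t=8: X=9, d=2 → death, X_9=8
t=9: X=8, d=1 → birth, X_10=9
t=10: X=9, d=0 → birth, X_11=10
t=11: X=10, d=0 → birth, X_12=11


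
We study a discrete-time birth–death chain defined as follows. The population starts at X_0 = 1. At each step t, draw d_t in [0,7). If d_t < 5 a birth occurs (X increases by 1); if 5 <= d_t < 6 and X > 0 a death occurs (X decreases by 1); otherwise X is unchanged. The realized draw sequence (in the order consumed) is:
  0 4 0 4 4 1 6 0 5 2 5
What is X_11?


7

t=0: X=1, d=0 → birth, X_1=2
t=1: X=2, d=4 → birth, X_2=3
t=2: X=3, d=0 → birth, X_3=4
t=3: X=4, d=4 → birth, X_4=5
t=4: X=5, d=4 → birth, X_5=6
t=5: X=6, d=1 → birth, X_6=7
t=6: X=7, d=6 → hold, X_7=7
t=7: X=7, d=0 → birth, X_8=8
t=8: X=8, d=5 → death, X_9=7
t=9: X=7, d=2 → birth, X_10=8
t=10: X=8, d=5 → death, X_11=7


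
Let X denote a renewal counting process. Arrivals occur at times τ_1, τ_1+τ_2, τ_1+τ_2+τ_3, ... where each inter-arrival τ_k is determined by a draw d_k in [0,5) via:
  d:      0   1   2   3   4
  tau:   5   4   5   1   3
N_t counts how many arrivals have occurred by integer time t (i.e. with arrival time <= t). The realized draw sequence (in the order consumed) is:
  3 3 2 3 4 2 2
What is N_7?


3

draw d_1=3: τ_1=1, arrival time A_1=1
draw d_2=3: τ_2=1, arrival time A_2=2
draw d_3=2: τ_3=5, arrival time A_3=7
draw d_4=3: τ_4=1, arrival time A_4=8
draw d_5=4: τ_5=3, arrival time A_5=11
draw d_6=2: τ_6=5, arrival time A_6=16
draw d_7=2: τ_7=5, arrival time A_7=21
N_t over t=0..7: 0:0 1:1 2:2 3:2 4:2 5:2 6:2 7:3


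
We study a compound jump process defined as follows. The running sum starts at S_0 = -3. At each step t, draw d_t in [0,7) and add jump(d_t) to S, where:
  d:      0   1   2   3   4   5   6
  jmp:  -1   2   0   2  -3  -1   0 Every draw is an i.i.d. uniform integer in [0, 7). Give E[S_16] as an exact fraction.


Outcome values over d=0..6: [-1, 2, 0, 2, -3, -1, 0]
Σy = -1, Σy² = 19, M = 7
μ = -1/7 = -1/7,  σ² = 19/7 − (-1/7)² = 132/49
E[S_16] = -3 + 16·(-1/7) = -37/7

-37/7


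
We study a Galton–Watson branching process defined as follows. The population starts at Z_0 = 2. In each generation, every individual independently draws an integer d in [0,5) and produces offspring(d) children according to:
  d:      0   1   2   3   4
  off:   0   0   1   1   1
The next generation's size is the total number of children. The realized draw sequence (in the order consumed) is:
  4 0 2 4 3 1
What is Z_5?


0

gen 0: Z_0=2, draws=[4, 0], offspring=[1, 0], Z_1=1
gen 1: Z_1=1, draws=[2], offspring=[1], Z_2=1
gen 2: Z_2=1, draws=[4], offspring=[1], Z_3=1
gen 3: Z_3=1, draws=[3], offspring=[1], Z_4=1
gen 4: Z_4=1, draws=[1], offspring=[0], Z_5=0


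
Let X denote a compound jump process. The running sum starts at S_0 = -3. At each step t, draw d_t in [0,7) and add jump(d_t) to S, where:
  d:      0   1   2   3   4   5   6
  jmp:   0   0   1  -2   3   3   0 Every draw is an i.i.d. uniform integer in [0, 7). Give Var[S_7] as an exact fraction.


136/7

Outcome values over d=0..6: [0, 0, 1, -2, 3, 3, 0]
Σy = 5, Σy² = 23, M = 7
μ = 5/7 = 5/7,  σ² = 23/7 − (5/7)² = 136/49
Independent increments: Var[S_7] = 7·σ² = 7·(136/49) = 136/7


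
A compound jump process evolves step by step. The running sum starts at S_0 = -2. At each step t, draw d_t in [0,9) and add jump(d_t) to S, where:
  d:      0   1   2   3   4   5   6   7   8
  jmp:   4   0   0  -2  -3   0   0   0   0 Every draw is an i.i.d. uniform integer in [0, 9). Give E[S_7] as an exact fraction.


Outcome values over d=0..8: [4, 0, 0, -2, -3, 0, 0, 0, 0]
Σy = -1, Σy² = 29, M = 9
μ = -1/9 = -1/9,  σ² = 29/9 − (-1/9)² = 260/81
E[S_7] = -2 + 7·(-1/9) = -25/9

-25/9


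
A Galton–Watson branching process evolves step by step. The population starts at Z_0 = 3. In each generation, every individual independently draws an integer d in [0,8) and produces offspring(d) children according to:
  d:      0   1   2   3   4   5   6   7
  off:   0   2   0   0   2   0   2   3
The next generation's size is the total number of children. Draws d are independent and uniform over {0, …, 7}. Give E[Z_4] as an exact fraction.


Outcome values over d=0..7: [0, 2, 0, 0, 2, 0, 2, 3]
Σy = 9, Σy² = 21, M = 8
μ = 9/8 = 9/8,  σ² = 21/8 − (9/8)² = 87/64
E[Z_0] = 3
E[Z_1] = 9/8·E[Z_0] = 27/8
E[Z_2] = 9/8·E[Z_1] = 243/64
E[Z_3] = 9/8·E[Z_2] = 2187/512
E[Z_4] = 9/8·E[Z_3] = 19683/4096

19683/4096


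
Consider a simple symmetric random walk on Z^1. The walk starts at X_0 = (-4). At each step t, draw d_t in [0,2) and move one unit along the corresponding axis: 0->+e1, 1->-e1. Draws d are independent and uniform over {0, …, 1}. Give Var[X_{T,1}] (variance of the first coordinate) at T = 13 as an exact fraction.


13

Outcome values over d=0..1: [1, -1]
Σy = 0, Σy² = 2, M = 2
μ = 0/2 = 0,  σ² = 2/2 − (0)² = 1
Independent increments: Var[X_13] = 13·σ² = 13·(1) = 13


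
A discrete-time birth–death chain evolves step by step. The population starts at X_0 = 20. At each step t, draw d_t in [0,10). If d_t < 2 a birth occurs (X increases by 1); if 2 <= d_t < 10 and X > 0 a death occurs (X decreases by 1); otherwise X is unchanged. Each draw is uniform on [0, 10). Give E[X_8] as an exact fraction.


76/5

X can drop by at most 1 per step and X_0 = 20 > T = 8, so X_t >= 20 − t >= 12 > 0 for every t <= 8: the floor at 0 (the 'and X > 0' condition) never binds. Hence X_8 = X_0 + Σ_{t<8} Y_t with i.i.d. increments Y_t = y(d_t) ∈ {+1, −1, 0}.
Outcome values over d=0..9: [1, 1, -1, -1, -1, -1, -1, -1, -1, -1]
Σy = -6, Σy² = 10, M = 10
μ = -6/10 = -3/5,  σ² = 10/10 − (-3/5)² = 16/25
E[X_8] = 20 + 8·(-3/5) = 76/5


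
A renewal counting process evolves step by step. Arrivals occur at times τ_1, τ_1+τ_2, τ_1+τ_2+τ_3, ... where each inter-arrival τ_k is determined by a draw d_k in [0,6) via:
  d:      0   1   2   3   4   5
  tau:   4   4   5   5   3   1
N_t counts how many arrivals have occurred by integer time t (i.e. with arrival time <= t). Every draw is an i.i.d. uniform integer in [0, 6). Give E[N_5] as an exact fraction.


9439/7776

Inter-arrival values over d=0..5: [4, 4, 5, 5, 3, 1]
Each d has probability 1/6, so the pmf of τ is: f(1) = 1/6, f(3) = 1/6, f(4) = 1/3, f(5) = 1/3
Renewal equation for m(n) = E[N_n]: condition on τ_1 = k (if k <= n, one arrival plus a fresh copy on the remaining n−k steps): m(n) = F(n) + Σ_{k<=n} f(k)·m(n−k), where F(n) = P(τ <= n) and m(0) = 0
m(1) = F(1) = 1/6
m(2) = F(2) + f(1)·m(1) = 1/6 + 1/6·1/6 = 7/36
m(3) = F(3) + f(1)·m(2) = 1/3 + 1/6·7/36 = 79/216
m(4) = F(4) + f(1)·m(3) + f(3)·m(1) = 2/3 + 1/6·79/216 + 1/6·1/6 = 979/1296
m(5) = F(5) + f(1)·m(4) + f(3)·m(2) + f(4)·m(1) = 1 + 1/6·979/1296 + 1/6·7/36 + 1/3·1/6 = 9439/7776
E[N_5] = m(5) = 9439/7776


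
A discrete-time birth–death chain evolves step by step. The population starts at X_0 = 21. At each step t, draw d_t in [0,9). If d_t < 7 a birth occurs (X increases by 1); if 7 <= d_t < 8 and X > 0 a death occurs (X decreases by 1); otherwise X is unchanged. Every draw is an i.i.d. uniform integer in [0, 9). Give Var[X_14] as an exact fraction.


X can drop by at most 1 per step and X_0 = 21 > T = 14, so X_t >= 21 − t >= 7 > 0 for every t <= 14: the floor at 0 (the 'and X > 0' condition) never binds. Hence X_14 = X_0 + Σ_{t<14} Y_t with i.i.d. increments Y_t = y(d_t) ∈ {+1, −1, 0}.
Outcome values over d=0..8: [1, 1, 1, 1, 1, 1, 1, -1, 0]
Σy = 6, Σy² = 8, M = 9
μ = 6/9 = 2/3,  σ² = 8/9 − (2/3)² = 4/9
Independent increments: Var[X_14] = 14·σ² = 14·(4/9) = 56/9

56/9


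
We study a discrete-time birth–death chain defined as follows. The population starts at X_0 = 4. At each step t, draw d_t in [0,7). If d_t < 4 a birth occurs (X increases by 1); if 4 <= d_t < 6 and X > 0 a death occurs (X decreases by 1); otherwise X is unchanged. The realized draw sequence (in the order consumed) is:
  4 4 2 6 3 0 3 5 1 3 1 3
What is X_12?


t=0: X=4, d=4 → death, X_1=3
t=1: X=3, d=4 → death, X_2=2
t=2: X=2, d=2 → birth, X_3=3
t=3: X=3, d=6 → hold, X_4=3
t=4: X=3, d=3 → birth, X_5=4
t=5: X=4, d=0 → birth, X_6=5
t=6: X=5, d=3 → birth, X_7=6
t=7: X=6, d=5 → death, X_8=5
t=8: X=5, d=1 → birth, X_9=6
t=9: X=6, d=3 → birth, X_10=7
t=10: X=7, d=1 → birth, X_11=8
t=11: X=8, d=3 → birth, X_12=9

9


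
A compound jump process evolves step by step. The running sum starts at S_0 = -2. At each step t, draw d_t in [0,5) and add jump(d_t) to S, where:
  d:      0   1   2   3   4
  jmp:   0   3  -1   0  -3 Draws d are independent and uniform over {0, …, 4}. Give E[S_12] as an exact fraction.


Outcome values over d=0..4: [0, 3, -1, 0, -3]
Σy = -1, Σy² = 19, M = 5
μ = -1/5 = -1/5,  σ² = 19/5 − (-1/5)² = 94/25
E[S_12] = -2 + 12·(-1/5) = -22/5

-22/5


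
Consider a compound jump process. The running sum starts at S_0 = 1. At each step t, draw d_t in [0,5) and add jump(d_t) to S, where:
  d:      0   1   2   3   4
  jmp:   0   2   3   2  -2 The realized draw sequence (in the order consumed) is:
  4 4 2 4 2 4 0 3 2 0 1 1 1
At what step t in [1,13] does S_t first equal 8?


12

t=0: S=1, d=4, jump=-2, S_1=-1
t=1: S=-1, d=4, jump=-2, S_2=-3
t=2: S=-3, d=2, jump=3, S_3=0
t=3: S=0, d=4, jump=-2, S_4=-2
t=4: S=-2, d=2, jump=3, S_5=1
t=5: S=1, d=4, jump=-2, S_6=-1
t=6: S=-1, d=0, jump=0, S_7=-1
t=7: S=-1, d=3, jump=2, S_8=1
t=8: S=1, d=2, jump=3, S_9=4
t=9: S=4, d=0, jump=0, S_10=4
t=10: S=4, d=1, jump=2, S_11=6
t=11: S=6, d=1, jump=2, S_12=8
t=12: S=8, d=1, jump=2, S_13=10


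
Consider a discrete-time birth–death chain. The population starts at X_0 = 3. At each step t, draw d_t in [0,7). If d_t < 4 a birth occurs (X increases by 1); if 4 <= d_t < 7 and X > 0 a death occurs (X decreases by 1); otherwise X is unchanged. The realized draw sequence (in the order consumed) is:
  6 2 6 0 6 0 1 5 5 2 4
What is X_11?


t=0: X=3, d=6 → death, X_1=2
t=1: X=2, d=2 → birth, X_2=3
t=2: X=3, d=6 → death, X_3=2
t=3: X=2, d=0 → birth, X_4=3
t=4: X=3, d=6 → death, X_5=2
t=5: X=2, d=0 → birth, X_6=3
t=6: X=3, d=1 → birth, X_7=4
t=7: X=4, d=5 → death, X_8=3
t=8: X=3, d=5 → death, X_9=2
t=9: X=2, d=2 → birth, X_10=3
t=10: X=3, d=4 → death, X_11=2

2


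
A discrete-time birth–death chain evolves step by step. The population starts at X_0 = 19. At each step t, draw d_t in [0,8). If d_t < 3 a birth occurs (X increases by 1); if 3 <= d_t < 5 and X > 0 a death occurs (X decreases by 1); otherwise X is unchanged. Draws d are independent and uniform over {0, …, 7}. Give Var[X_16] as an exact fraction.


39/4

X can drop by at most 1 per step and X_0 = 19 > T = 16, so X_t >= 19 − t >= 3 > 0 for every t <= 16: the floor at 0 (the 'and X > 0' condition) never binds. Hence X_16 = X_0 + Σ_{t<16} Y_t with i.i.d. increments Y_t = y(d_t) ∈ {+1, −1, 0}.
Outcome values over d=0..7: [1, 1, 1, -1, -1, 0, 0, 0]
Σy = 1, Σy² = 5, M = 8
μ = 1/8 = 1/8,  σ² = 5/8 − (1/8)² = 39/64
Independent increments: Var[X_16] = 16·σ² = 16·(39/64) = 39/4


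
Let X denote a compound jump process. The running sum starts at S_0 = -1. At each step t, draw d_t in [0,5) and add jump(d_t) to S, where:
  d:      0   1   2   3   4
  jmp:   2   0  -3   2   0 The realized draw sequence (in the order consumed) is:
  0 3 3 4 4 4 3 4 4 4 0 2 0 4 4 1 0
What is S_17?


t=0: S=-1, d=0, jump=2, S_1=1
t=1: S=1, d=3, jump=2, S_2=3
t=2: S=3, d=3, jump=2, S_3=5
t=3: S=5, d=4, jump=0, S_4=5
t=4: S=5, d=4, jump=0, S_5=5
t=5: S=5, d=4, jump=0, S_6=5
t=6: S=5, d=3, jump=2, S_7=7
t=7: S=7, d=4, jump=0, S_8=7
t=8: S=7, d=4, jump=0, S_9=7
t=9: S=7, d=4, jump=0, S_10=7
t=10: S=7, d=0, jump=2, S_11=9
t=11: S=9, d=2, jump=-3, S_12=6
t=12: S=6, d=0, jump=2, S_13=8
t=13: S=8, d=4, jump=0, S_14=8
t=14: S=8, d=4, jump=0, S_15=8
t=15: S=8, d=1, jump=0, S_16=8
t=16: S=8, d=0, jump=2, S_17=10

10


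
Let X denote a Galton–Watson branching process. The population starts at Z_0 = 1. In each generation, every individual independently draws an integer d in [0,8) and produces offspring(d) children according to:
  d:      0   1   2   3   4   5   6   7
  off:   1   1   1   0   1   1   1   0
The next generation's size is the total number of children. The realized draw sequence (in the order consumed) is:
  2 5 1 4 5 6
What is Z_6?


1

gen 0: Z_0=1, draws=[2], offspring=[1], Z_1=1
gen 1: Z_1=1, draws=[5], offspring=[1], Z_2=1
gen 2: Z_2=1, draws=[1], offspring=[1], Z_3=1
gen 3: Z_3=1, draws=[4], offspring=[1], Z_4=1
gen 4: Z_4=1, draws=[5], offspring=[1], Z_5=1
gen 5: Z_5=1, draws=[6], offspring=[1], Z_6=1


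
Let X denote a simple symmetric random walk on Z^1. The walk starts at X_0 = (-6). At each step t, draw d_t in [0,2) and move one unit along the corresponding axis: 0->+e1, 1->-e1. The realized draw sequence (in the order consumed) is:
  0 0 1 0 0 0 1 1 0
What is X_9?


t=0: X=(-6), d=0 → +e1, X_1=(-5)
t=1: X=(-5), d=0 → +e1, X_2=(-4)
t=2: X=(-4), d=1 → -e1, X_3=(-5)
t=3: X=(-5), d=0 → +e1, X_4=(-4)
t=4: X=(-4), d=0 → +e1, X_5=(-3)
t=5: X=(-3), d=0 → +e1, X_6=(-2)
t=6: X=(-2), d=1 → -e1, X_7=(-3)
t=7: X=(-3), d=1 → -e1, X_8=(-4)
t=8: X=(-4), d=0 → +e1, X_9=(-3)

(-3)


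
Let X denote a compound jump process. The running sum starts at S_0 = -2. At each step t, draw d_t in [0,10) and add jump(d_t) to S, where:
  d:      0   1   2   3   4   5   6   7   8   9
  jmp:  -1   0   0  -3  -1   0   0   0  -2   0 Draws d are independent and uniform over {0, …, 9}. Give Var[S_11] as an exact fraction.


1111/100

Outcome values over d=0..9: [-1, 0, 0, -3, -1, 0, 0, 0, -2, 0]
Σy = -7, Σy² = 15, M = 10
μ = -7/10 = -7/10,  σ² = 15/10 − (-7/10)² = 101/100
Independent increments: Var[S_11] = 11·σ² = 11·(101/100) = 1111/100


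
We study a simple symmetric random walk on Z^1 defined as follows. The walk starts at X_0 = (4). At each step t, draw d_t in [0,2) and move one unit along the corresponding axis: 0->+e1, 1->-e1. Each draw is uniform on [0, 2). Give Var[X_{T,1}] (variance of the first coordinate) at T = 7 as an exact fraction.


7

Outcome values over d=0..1: [1, -1]
Σy = 0, Σy² = 2, M = 2
μ = 0/2 = 0,  σ² = 2/2 − (0)² = 1
Independent increments: Var[X_7] = 7·σ² = 7·(1) = 7


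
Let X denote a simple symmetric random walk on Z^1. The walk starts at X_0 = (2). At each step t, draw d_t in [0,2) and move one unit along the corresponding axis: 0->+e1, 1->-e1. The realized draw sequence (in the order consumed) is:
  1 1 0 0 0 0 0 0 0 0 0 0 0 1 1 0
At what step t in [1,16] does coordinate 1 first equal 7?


t=0: X=(2), d=1 → -e1, X_1=(1)
t=1: X=(1), d=1 → -e1, X_2=(0)
t=2: X=(0), d=0 → +e1, X_3=(1)
t=3: X=(1), d=0 → +e1, X_4=(2)
t=4: X=(2), d=0 → +e1, X_5=(3)
t=5: X=(3), d=0 → +e1, X_6=(4)
t=6: X=(4), d=0 → +e1, X_7=(5)
t=7: X=(5), d=0 → +e1, X_8=(6)
t=8: X=(6), d=0 → +e1, X_9=(7)
t=9: X=(7), d=0 → +e1, X_10=(8)
t=10: X=(8), d=0 → +e1, X_11=(9)
t=11: X=(9), d=0 → +e1, X_12=(10)
t=12: X=(10), d=0 → +e1, X_13=(11)
t=13: X=(11), d=1 → -e1, X_14=(10)
t=14: X=(10), d=1 → -e1, X_15=(9)
t=15: X=(9), d=0 → +e1, X_16=(10)

9


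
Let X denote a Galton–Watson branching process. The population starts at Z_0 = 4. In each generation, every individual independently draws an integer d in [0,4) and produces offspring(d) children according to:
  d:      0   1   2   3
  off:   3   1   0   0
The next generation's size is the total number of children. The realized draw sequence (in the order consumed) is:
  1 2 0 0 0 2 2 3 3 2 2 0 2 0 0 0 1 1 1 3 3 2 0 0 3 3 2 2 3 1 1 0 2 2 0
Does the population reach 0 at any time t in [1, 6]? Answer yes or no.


no

gen 0: Z_0=4, draws=[1, 2, 0, 0], offspring=[1, 0, 3, 3], Z_1=7
gen 1: Z_1=7, draws=[0, 2, 2, 3, 3, 2, 2], offspring=[3, 0, 0, 0, 0, 0, 0], Z_2=3
gen 2: Z_2=3, draws=[0, 2, 0], offspring=[3, 0, 3], Z_3=6
gen 3: Z_3=6, draws=[0, 0, 1, 1, 1, 3], offspring=[3, 3, 1, 1, 1, 0], Z_4=9
gen 4: Z_4=9, draws=[3, 2, 0, 0, 3, 3, 2, 2, 3], offspring=[0, 0, 3, 3, 0, 0, 0, 0, 0], Z_5=6
gen 5: Z_5=6, draws=[1, 1, 0, 2, 2, 0], offspring=[1, 1, 3, 0, 0, 3], Z_6=8


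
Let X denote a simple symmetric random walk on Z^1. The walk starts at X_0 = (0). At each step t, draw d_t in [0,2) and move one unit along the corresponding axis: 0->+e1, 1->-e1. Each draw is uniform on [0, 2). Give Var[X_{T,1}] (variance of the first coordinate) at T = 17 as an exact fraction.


Outcome values over d=0..1: [1, -1]
Σy = 0, Σy² = 2, M = 2
μ = 0/2 = 0,  σ² = 2/2 − (0)² = 1
Independent increments: Var[X_17] = 17·σ² = 17·(1) = 17

17


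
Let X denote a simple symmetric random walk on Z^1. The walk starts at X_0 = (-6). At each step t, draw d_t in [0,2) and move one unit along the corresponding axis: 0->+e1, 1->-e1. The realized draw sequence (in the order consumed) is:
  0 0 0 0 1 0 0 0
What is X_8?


t=0: X=(-6), d=0 → +e1, X_1=(-5)
t=1: X=(-5), d=0 → +e1, X_2=(-4)
t=2: X=(-4), d=0 → +e1, X_3=(-3)
t=3: X=(-3), d=0 → +e1, X_4=(-2)
t=4: X=(-2), d=1 → -e1, X_5=(-3)
t=5: X=(-3), d=0 → +e1, X_6=(-2)
t=6: X=(-2), d=0 → +e1, X_7=(-1)
t=7: X=(-1), d=0 → +e1, X_8=(0)

(0)


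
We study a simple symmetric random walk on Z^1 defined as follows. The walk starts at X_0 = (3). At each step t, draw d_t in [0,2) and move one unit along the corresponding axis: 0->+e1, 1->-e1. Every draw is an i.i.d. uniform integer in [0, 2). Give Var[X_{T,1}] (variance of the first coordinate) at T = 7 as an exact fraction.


7

Outcome values over d=0..1: [1, -1]
Σy = 0, Σy² = 2, M = 2
μ = 0/2 = 0,  σ² = 2/2 − (0)² = 1
Independent increments: Var[X_7] = 7·σ² = 7·(1) = 7


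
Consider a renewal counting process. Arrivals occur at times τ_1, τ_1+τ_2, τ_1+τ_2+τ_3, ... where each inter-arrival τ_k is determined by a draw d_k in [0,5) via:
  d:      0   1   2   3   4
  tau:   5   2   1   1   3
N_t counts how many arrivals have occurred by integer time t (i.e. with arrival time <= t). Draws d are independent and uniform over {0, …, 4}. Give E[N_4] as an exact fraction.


Inter-arrival values over d=0..4: [5, 2, 1, 1, 3]
Each d has probability 1/5, so the pmf of τ is: f(1) = 2/5, f(2) = 1/5, f(3) = 1/5, f(5) = 1/5
Renewal equation for m(n) = E[N_n]: condition on τ_1 = k (if k <= n, one arrival plus a fresh copy on the remaining n−k steps): m(n) = F(n) + Σ_{k<=n} f(k)·m(n−k), where F(n) = P(τ <= n) and m(0) = 0
m(1) = F(1) = 2/5
m(2) = F(2) + f(1)·m(1) = 3/5 + 2/5·2/5 = 19/25
m(3) = F(3) + f(1)·m(2) + f(2)·m(1) = 4/5 + 2/5·19/25 + 1/5·2/5 = 148/125
m(4) = F(4) + f(1)·m(3) + f(2)·m(2) + f(3)·m(1) = 4/5 + 2/5·148/125 + 1/5·19/25 + 1/5·2/5 = 941/625
E[N_4] = m(4) = 941/625

941/625


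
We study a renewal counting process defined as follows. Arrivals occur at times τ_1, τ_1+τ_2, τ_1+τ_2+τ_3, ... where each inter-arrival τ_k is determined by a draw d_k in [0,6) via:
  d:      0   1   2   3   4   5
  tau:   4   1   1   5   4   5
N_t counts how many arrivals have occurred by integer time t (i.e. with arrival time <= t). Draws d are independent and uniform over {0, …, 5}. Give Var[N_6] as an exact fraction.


Inter-arrival values over d=0..5: [4, 1, 1, 5, 4, 5]
Each d has probability 1/6, so the pmf of τ is: f(1) = 1/3, f(4) = 1/3, f(5) = 1/3
Let p_n(j) = P(N_n = j), with p_0 = [1]. Condition on τ_1: p_n(0) = P(τ > n), and for j >= 1, p_n(j) = Σ_{k<=n} f(k)·p_{n−k}(j−1)
p_1 = [2/3, 1/3]  (j = 0..1)
p_2 = [2/3, 2/9, 1/9]  (j = 0..2)
p_3 = [2/3, 2/9, 2/27, 1/27]  (j = 0..3)
p_4 = [1/3, 5/9, 2/27, 2/81, 1/81]  (j = 0..4)
p_5 = [0, 2/3, 8/27, 2/81, 2/243, 1/243]  (j = 0..5)
p_6 = [0, 4/9, 11/27, 11/81, 2/243, 2/729, 1/729]  (j = 0..6)
E[N_6] = Σ j·p_6(j) = 1255/729;  E[N_6²] = Σ j²·p_6(j) = 2585/729
Var[N_6] = 2585/729 − (1255/729)² = 309440/531441

309440/531441


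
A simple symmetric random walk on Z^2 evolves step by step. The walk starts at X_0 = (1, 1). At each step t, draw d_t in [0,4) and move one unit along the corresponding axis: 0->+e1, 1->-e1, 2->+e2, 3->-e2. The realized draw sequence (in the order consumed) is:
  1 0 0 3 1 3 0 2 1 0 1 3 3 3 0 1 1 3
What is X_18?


t=0: X=(1, 1), d=1 → -e1, X_1=(0, 1)
t=1: X=(0, 1), d=0 → +e1, X_2=(1, 1)
t=2: X=(1, 1), d=0 → +e1, X_3=(2, 1)
t=3: X=(2, 1), d=3 → -e2, X_4=(2, 0)
t=4: X=(2, 0), d=1 → -e1, X_5=(1, 0)
t=5: X=(1, 0), d=3 → -e2, X_6=(1, -1)
t=6: X=(1, -1), d=0 → +e1, X_7=(2, -1)
t=7: X=(2, -1), d=2 → +e2, X_8=(2, 0)
t=8: X=(2, 0), d=1 → -e1, X_9=(1, 0)
t=9: X=(1, 0), d=0 → +e1, X_10=(2, 0)
t=10: X=(2, 0), d=1 → -e1, X_11=(1, 0)
t=11: X=(1, 0), d=3 → -e2, X_12=(1, -1)
t=12: X=(1, -1), d=3 → -e2, X_13=(1, -2)
t=13: X=(1, -2), d=3 → -e2, X_14=(1, -3)
t=14: X=(1, -3), d=0 → +e1, X_15=(2, -3)
t=15: X=(2, -3), d=1 → -e1, X_16=(1, -3)
t=16: X=(1, -3), d=1 → -e1, X_17=(0, -3)
t=17: X=(0, -3), d=3 → -e2, X_18=(0, -4)

(0, -4)


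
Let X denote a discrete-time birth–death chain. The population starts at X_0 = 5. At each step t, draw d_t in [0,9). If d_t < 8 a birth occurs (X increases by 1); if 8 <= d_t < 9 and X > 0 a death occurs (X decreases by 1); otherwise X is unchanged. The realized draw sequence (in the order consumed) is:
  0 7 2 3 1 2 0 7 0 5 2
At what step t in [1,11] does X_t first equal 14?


t=0: X=5, d=0 → birth, X_1=6
t=1: X=6, d=7 → birth, X_2=7
t=2: X=7, d=2 → birth, X_3=8
t=3: X=8, d=3 → birth, X_4=9
t=4: X=9, d=1 → birth, X_5=10
t=5: X=10, d=2 → birth, X_6=11
t=6: X=11, d=0 → birth, X_7=12
t=7: X=12, d=7 → birth, X_8=13
t=8: X=13, d=0 → birth, X_9=14
t=9: X=14, d=5 → birth, X_10=15
t=10: X=15, d=2 → birth, X_11=16

9


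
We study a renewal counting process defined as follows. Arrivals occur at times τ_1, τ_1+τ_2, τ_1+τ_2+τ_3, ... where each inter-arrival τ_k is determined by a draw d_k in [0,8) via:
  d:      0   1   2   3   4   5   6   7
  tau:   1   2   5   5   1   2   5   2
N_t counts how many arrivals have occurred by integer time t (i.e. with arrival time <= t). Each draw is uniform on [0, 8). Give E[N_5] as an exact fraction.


Inter-arrival values over d=0..7: [1, 2, 5, 5, 1, 2, 5, 2]
Each d has probability 1/8, so the pmf of τ is: f(1) = 1/4, f(2) = 3/8, f(5) = 3/8
Renewal equation for m(n) = E[N_n]: condition on τ_1 = k (if k <= n, one arrival plus a fresh copy on the remaining n−k steps): m(n) = F(n) + Σ_{k<=n} f(k)·m(n−k), where F(n) = P(τ <= n) and m(0) = 0
m(1) = F(1) = 1/4
m(2) = F(2) + f(1)·m(1) = 5/8 + 1/4·1/4 = 11/16
m(3) = F(3) + f(1)·m(2) + f(2)·m(1) = 5/8 + 1/4·11/16 + 3/8·1/4 = 57/64
m(4) = F(4) + f(1)·m(3) + f(2)·m(2) = 5/8 + 1/4·57/64 + 3/8·11/16 = 283/256
m(5) = F(5) + f(1)·m(4) + f(2)·m(3) = 1 + 1/4·283/256 + 3/8·57/64 = 1649/1024
E[N_5] = m(5) = 1649/1024

1649/1024


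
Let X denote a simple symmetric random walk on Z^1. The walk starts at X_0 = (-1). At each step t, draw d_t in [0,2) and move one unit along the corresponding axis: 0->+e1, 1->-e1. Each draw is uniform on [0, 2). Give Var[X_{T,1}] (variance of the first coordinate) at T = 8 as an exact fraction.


8

Outcome values over d=0..1: [1, -1]
Σy = 0, Σy² = 2, M = 2
μ = 0/2 = 0,  σ² = 2/2 − (0)² = 1
Independent increments: Var[X_8] = 8·σ² = 8·(1) = 8


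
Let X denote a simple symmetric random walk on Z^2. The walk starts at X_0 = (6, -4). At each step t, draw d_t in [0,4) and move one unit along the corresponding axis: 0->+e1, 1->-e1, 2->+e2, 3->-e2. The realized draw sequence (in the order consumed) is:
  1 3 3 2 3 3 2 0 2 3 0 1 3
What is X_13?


(6, -7)

t=0: X=(6, -4), d=1 → -e1, X_1=(5, -4)
t=1: X=(5, -4), d=3 → -e2, X_2=(5, -5)
t=2: X=(5, -5), d=3 → -e2, X_3=(5, -6)
t=3: X=(5, -6), d=2 → +e2, X_4=(5, -5)
t=4: X=(5, -5), d=3 → -e2, X_5=(5, -6)
t=5: X=(5, -6), d=3 → -e2, X_6=(5, -7)
t=6: X=(5, -7), d=2 → +e2, X_7=(5, -6)
t=7: X=(5, -6), d=0 → +e1, X_8=(6, -6)
t=8: X=(6, -6), d=2 → +e2, X_9=(6, -5)
t=9: X=(6, -5), d=3 → -e2, X_10=(6, -6)
t=10: X=(6, -6), d=0 → +e1, X_11=(7, -6)
t=11: X=(7, -6), d=1 → -e1, X_12=(6, -6)
t=12: X=(6, -6), d=3 → -e2, X_13=(6, -7)


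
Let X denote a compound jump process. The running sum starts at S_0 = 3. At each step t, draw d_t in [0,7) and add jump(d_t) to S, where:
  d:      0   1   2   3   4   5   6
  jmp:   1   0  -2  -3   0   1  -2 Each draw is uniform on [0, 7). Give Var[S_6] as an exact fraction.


648/49

Outcome values over d=0..6: [1, 0, -2, -3, 0, 1, -2]
Σy = -5, Σy² = 19, M = 7
μ = -5/7 = -5/7,  σ² = 19/7 − (-5/7)² = 108/49
Independent increments: Var[S_6] = 6·σ² = 6·(108/49) = 648/49


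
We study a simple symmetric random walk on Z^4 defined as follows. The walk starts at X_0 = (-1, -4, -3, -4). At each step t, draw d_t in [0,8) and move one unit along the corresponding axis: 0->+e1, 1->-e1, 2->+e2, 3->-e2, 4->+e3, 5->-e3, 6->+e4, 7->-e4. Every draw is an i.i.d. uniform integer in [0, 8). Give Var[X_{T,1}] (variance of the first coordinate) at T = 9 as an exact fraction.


Outcome values over d=0..7: [1, -1, 0, 0, 0, 0, 0, 0]
Σy = 0, Σy² = 2, M = 8
μ = 0/8 = 0,  σ² = 2/8 − (0)² = 1/4
Independent increments: Var[X_9] = 9·σ² = 9·(1/4) = 9/4

9/4


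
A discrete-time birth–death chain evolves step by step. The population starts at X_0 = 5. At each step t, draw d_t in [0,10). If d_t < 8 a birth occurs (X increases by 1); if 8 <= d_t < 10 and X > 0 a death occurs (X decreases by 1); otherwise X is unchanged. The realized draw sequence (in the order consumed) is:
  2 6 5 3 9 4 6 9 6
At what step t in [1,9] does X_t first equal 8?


3

t=0: X=5, d=2 → birth, X_1=6
t=1: X=6, d=6 → birth, X_2=7
t=2: X=7, d=5 → birth, X_3=8
t=3: X=8, d=3 → birth, X_4=9
t=4: X=9, d=9 → death, X_5=8
t=5: X=8, d=4 → birth, X_6=9
t=6: X=9, d=6 → birth, X_7=10
t=7: X=10, d=9 → death, X_8=9
t=8: X=9, d=6 → birth, X_9=10


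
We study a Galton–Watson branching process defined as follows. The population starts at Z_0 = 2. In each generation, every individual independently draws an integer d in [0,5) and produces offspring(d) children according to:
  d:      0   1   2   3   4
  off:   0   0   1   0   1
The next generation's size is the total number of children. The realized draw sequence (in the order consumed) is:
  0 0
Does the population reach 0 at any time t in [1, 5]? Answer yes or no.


gen 0: Z_0=2, draws=[0, 0], offspring=[0, 0], Z_1=0
gen 1: Z_1=0, draws=[], offspring=[], Z_2=0
gen 2: Z_2=0, draws=[], offspring=[], Z_3=0
gen 3: Z_3=0, draws=[], offspring=[], Z_4=0
gen 4: Z_4=0, draws=[], offspring=[], Z_5=0

yes


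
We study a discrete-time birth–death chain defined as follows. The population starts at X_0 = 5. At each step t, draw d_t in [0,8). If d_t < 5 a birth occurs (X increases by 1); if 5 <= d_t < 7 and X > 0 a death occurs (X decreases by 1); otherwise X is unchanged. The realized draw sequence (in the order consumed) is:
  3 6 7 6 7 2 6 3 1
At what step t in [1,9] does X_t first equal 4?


4

t=0: X=5, d=3 → birth, X_1=6
t=1: X=6, d=6 → death, X_2=5
t=2: X=5, d=7 → hold, X_3=5
t=3: X=5, d=6 → death, X_4=4
t=4: X=4, d=7 → hold, X_5=4
t=5: X=4, d=2 → birth, X_6=5
t=6: X=5, d=6 → death, X_7=4
t=7: X=4, d=3 → birth, X_8=5
t=8: X=5, d=1 → birth, X_9=6


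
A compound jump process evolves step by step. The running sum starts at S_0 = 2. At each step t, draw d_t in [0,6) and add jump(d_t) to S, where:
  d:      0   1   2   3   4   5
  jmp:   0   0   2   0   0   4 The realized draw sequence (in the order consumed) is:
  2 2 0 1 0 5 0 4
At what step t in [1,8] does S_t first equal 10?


t=0: S=2, d=2, jump=2, S_1=4
t=1: S=4, d=2, jump=2, S_2=6
t=2: S=6, d=0, jump=0, S_3=6
t=3: S=6, d=1, jump=0, S_4=6
t=4: S=6, d=0, jump=0, S_5=6
t=5: S=6, d=5, jump=4, S_6=10
t=6: S=10, d=0, jump=0, S_7=10
t=7: S=10, d=4, jump=0, S_8=10

6


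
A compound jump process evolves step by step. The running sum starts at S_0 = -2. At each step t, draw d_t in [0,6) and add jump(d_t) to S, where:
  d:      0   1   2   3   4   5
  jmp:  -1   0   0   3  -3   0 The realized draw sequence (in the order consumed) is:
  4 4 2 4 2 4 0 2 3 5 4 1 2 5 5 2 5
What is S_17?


-15

t=0: S=-2, d=4, jump=-3, S_1=-5
t=1: S=-5, d=4, jump=-3, S_2=-8
t=2: S=-8, d=2, jump=0, S_3=-8
t=3: S=-8, d=4, jump=-3, S_4=-11
t=4: S=-11, d=2, jump=0, S_5=-11
t=5: S=-11, d=4, jump=-3, S_6=-14
t=6: S=-14, d=0, jump=-1, S_7=-15
t=7: S=-15, d=2, jump=0, S_8=-15
t=8: S=-15, d=3, jump=3, S_9=-12
t=9: S=-12, d=5, jump=0, S_10=-12
t=10: S=-12, d=4, jump=-3, S_11=-15
t=11: S=-15, d=1, jump=0, S_12=-15
t=12: S=-15, d=2, jump=0, S_13=-15
t=13: S=-15, d=5, jump=0, S_14=-15
t=14: S=-15, d=5, jump=0, S_15=-15
t=15: S=-15, d=2, jump=0, S_16=-15
t=16: S=-15, d=5, jump=0, S_17=-15


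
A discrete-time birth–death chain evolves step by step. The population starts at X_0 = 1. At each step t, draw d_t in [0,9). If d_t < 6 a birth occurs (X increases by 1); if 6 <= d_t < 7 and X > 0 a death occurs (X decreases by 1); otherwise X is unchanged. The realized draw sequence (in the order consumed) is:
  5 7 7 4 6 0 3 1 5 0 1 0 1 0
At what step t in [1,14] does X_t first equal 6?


9

t=0: X=1, d=5 → birth, X_1=2
t=1: X=2, d=7 → hold, X_2=2
t=2: X=2, d=7 → hold, X_3=2
t=3: X=2, d=4 → birth, X_4=3
t=4: X=3, d=6 → death, X_5=2
t=5: X=2, d=0 → birth, X_6=3
t=6: X=3, d=3 → birth, X_7=4
t=7: X=4, d=1 → birth, X_8=5
t=8: X=5, d=5 → birth, X_9=6
t=9: X=6, d=0 → birth, X_10=7
t=10: X=7, d=1 → birth, X_11=8
t=11: X=8, d=0 → birth, X_12=9
t=12: X=9, d=1 → birth, X_13=10
t=13: X=10, d=0 → birth, X_14=11
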